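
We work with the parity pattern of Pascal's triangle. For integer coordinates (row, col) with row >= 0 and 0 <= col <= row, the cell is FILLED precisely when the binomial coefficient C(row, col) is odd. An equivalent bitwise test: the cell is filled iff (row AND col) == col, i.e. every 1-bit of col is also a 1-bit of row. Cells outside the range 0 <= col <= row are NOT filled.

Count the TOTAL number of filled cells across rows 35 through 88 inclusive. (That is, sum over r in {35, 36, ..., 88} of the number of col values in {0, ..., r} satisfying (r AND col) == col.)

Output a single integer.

Answer: 754

Derivation:
r35=100011 pc3: +8 =8
r36=100100 pc2: +4 =12
r37=100101 pc3: +8 =20
r38=100110 pc3: +8 =28
r39=100111 pc4: +16 =44
r40=101000 pc2: +4 =48
r41=101001 pc3: +8 =56
r42=101010 pc3: +8 =64
r43=101011 pc4: +16 =80
r44=101100 pc3: +8 =88
r45=101101 pc4: +16 =104
r46=101110 pc4: +16 =120
r47=101111 pc5: +32 =152
r48=110000 pc2: +4 =156
r49=110001 pc3: +8 =164
r50=110010 pc3: +8 =172
r51=110011 pc4: +16 =188
r52=110100 pc3: +8 =196
r53=110101 pc4: +16 =212
r54=110110 pc4: +16 =228
r55=110111 pc5: +32 =260
r56=111000 pc3: +8 =268
r57=111001 pc4: +16 =284
r58=111010 pc4: +16 =300
r59=111011 pc5: +32 =332
r60=111100 pc4: +16 =348
r61=111101 pc5: +32 =380
r62=111110 pc5: +32 =412
r63=111111 pc6: +64 =476
r64=1000000 pc1: +2 =478
r65=1000001 pc2: +4 =482
r66=1000010 pc2: +4 =486
r67=1000011 pc3: +8 =494
r68=1000100 pc2: +4 =498
r69=1000101 pc3: +8 =506
r70=1000110 pc3: +8 =514
r71=1000111 pc4: +16 =530
r72=1001000 pc2: +4 =534
r73=1001001 pc3: +8 =542
r74=1001010 pc3: +8 =550
r75=1001011 pc4: +16 =566
r76=1001100 pc3: +8 =574
r77=1001101 pc4: +16 =590
r78=1001110 pc4: +16 =606
r79=1001111 pc5: +32 =638
r80=1010000 pc2: +4 =642
r81=1010001 pc3: +8 =650
r82=1010010 pc3: +8 =658
r83=1010011 pc4: +16 =674
r84=1010100 pc3: +8 =682
r85=1010101 pc4: +16 =698
r86=1010110 pc4: +16 =714
r87=1010111 pc5: +32 =746
r88=1011000 pc3: +8 =754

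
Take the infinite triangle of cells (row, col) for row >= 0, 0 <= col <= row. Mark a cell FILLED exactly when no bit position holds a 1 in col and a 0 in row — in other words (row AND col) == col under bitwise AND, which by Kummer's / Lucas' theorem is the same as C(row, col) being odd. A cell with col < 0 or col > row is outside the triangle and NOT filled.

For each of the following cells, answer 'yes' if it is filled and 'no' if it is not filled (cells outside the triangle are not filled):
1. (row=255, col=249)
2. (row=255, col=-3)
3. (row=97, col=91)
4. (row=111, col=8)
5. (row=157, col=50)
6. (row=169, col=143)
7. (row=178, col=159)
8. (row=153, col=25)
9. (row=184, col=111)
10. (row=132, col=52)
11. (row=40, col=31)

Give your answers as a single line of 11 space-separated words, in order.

Answer: yes no no yes no no no yes no no no

Derivation:
(255,249): row=0b11111111, col=0b11111001, row AND col = 0b11111001 = 249; 249 == 249 -> filled
(255,-3): col outside [0, 255] -> not filled
(97,91): row=0b1100001, col=0b1011011, row AND col = 0b1000001 = 65; 65 != 91 -> empty
(111,8): row=0b1101111, col=0b1000, row AND col = 0b1000 = 8; 8 == 8 -> filled
(157,50): row=0b10011101, col=0b110010, row AND col = 0b10000 = 16; 16 != 50 -> empty
(169,143): row=0b10101001, col=0b10001111, row AND col = 0b10001001 = 137; 137 != 143 -> empty
(178,159): row=0b10110010, col=0b10011111, row AND col = 0b10010010 = 146; 146 != 159 -> empty
(153,25): row=0b10011001, col=0b11001, row AND col = 0b11001 = 25; 25 == 25 -> filled
(184,111): row=0b10111000, col=0b1101111, row AND col = 0b101000 = 40; 40 != 111 -> empty
(132,52): row=0b10000100, col=0b110100, row AND col = 0b100 = 4; 4 != 52 -> empty
(40,31): row=0b101000, col=0b11111, row AND col = 0b1000 = 8; 8 != 31 -> empty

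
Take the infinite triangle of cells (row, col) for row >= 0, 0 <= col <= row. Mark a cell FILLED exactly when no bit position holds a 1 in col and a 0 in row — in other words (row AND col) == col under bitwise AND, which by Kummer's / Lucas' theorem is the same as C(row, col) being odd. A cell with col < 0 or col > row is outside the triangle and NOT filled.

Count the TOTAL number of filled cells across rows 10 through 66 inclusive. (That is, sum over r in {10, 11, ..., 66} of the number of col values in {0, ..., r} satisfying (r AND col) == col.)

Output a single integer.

Answer: 706

Derivation:
r10=1010 pc2: +4 =4
r11=1011 pc3: +8 =12
r12=1100 pc2: +4 =16
r13=1101 pc3: +8 =24
r14=1110 pc3: +8 =32
r15=1111 pc4: +16 =48
r16=10000 pc1: +2 =50
r17=10001 pc2: +4 =54
r18=10010 pc2: +4 =58
r19=10011 pc3: +8 =66
r20=10100 pc2: +4 =70
r21=10101 pc3: +8 =78
r22=10110 pc3: +8 =86
r23=10111 pc4: +16 =102
r24=11000 pc2: +4 =106
r25=11001 pc3: +8 =114
r26=11010 pc3: +8 =122
r27=11011 pc4: +16 =138
r28=11100 pc3: +8 =146
r29=11101 pc4: +16 =162
r30=11110 pc4: +16 =178
r31=11111 pc5: +32 =210
r32=100000 pc1: +2 =212
r33=100001 pc2: +4 =216
r34=100010 pc2: +4 =220
r35=100011 pc3: +8 =228
r36=100100 pc2: +4 =232
r37=100101 pc3: +8 =240
r38=100110 pc3: +8 =248
r39=100111 pc4: +16 =264
r40=101000 pc2: +4 =268
r41=101001 pc3: +8 =276
r42=101010 pc3: +8 =284
r43=101011 pc4: +16 =300
r44=101100 pc3: +8 =308
r45=101101 pc4: +16 =324
r46=101110 pc4: +16 =340
r47=101111 pc5: +32 =372
r48=110000 pc2: +4 =376
r49=110001 pc3: +8 =384
r50=110010 pc3: +8 =392
r51=110011 pc4: +16 =408
r52=110100 pc3: +8 =416
r53=110101 pc4: +16 =432
r54=110110 pc4: +16 =448
r55=110111 pc5: +32 =480
r56=111000 pc3: +8 =488
r57=111001 pc4: +16 =504
r58=111010 pc4: +16 =520
r59=111011 pc5: +32 =552
r60=111100 pc4: +16 =568
r61=111101 pc5: +32 =600
r62=111110 pc5: +32 =632
r63=111111 pc6: +64 =696
r64=1000000 pc1: +2 =698
r65=1000001 pc2: +4 =702
r66=1000010 pc2: +4 =706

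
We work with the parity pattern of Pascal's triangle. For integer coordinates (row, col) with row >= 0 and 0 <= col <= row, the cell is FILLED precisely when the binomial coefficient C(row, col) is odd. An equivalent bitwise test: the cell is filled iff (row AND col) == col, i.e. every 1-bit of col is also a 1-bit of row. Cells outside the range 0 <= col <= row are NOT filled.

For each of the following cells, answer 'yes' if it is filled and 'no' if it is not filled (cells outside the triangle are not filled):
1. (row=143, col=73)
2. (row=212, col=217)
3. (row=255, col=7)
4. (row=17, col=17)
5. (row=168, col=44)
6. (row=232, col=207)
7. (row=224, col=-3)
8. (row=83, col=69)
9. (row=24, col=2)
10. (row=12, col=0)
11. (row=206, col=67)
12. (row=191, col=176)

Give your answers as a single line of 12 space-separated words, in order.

(143,73): row=0b10001111, col=0b1001001, row AND col = 0b1001 = 9; 9 != 73 -> empty
(212,217): col outside [0, 212] -> not filled
(255,7): row=0b11111111, col=0b111, row AND col = 0b111 = 7; 7 == 7 -> filled
(17,17): row=0b10001, col=0b10001, row AND col = 0b10001 = 17; 17 == 17 -> filled
(168,44): row=0b10101000, col=0b101100, row AND col = 0b101000 = 40; 40 != 44 -> empty
(232,207): row=0b11101000, col=0b11001111, row AND col = 0b11001000 = 200; 200 != 207 -> empty
(224,-3): col outside [0, 224] -> not filled
(83,69): row=0b1010011, col=0b1000101, row AND col = 0b1000001 = 65; 65 != 69 -> empty
(24,2): row=0b11000, col=0b10, row AND col = 0b0 = 0; 0 != 2 -> empty
(12,0): row=0b1100, col=0b0, row AND col = 0b0 = 0; 0 == 0 -> filled
(206,67): row=0b11001110, col=0b1000011, row AND col = 0b1000010 = 66; 66 != 67 -> empty
(191,176): row=0b10111111, col=0b10110000, row AND col = 0b10110000 = 176; 176 == 176 -> filled

Answer: no no yes yes no no no no no yes no yes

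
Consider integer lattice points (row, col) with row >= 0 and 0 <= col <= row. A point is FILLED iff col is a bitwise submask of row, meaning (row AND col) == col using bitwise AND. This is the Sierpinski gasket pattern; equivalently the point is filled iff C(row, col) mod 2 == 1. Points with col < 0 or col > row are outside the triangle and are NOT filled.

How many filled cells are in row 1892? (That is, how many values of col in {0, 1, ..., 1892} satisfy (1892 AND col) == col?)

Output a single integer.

1892 in binary = 11101100100
popcount(1892) = number of 1-bits in 11101100100 = 6
A col c satisfies (1892 AND c) == c iff every set bit of c is also set in 1892; each of the 6 set bits of 1892 can independently be on or off in c.
count = 2^6 = 64

Answer: 64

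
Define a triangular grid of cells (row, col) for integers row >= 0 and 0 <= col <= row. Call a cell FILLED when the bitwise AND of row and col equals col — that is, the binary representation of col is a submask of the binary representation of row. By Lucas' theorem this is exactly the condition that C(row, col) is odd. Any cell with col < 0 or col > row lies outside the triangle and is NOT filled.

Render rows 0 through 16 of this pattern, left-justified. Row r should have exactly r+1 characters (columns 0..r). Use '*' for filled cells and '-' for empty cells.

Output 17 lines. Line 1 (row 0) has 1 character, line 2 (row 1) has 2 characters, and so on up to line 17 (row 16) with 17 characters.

Answer: *
**
*-*
****
*---*
**--**
*-*-*-*
********
*-------*
**------**
*-*-----*-*
****----****
*---*---*---*
**--**--**--**
*-*-*-*-*-*-*-*
****************
*---------------*

Derivation:
r0=0: *
r1=1: **
r2=10: *-*
r3=11: ****
r4=100: *---*
r5=101: **--**
r6=110: *-*-*-*
r7=111: ********
r8=1000: *-------*
r9=1001: **------**
r10=1010: *-*-----*-*
r11=1011: ****----****
r12=1100: *---*---*---*
r13=1101: **--**--**--**
r14=1110: *-*-*-*-*-*-*-*
r15=1111: ****************
r16=10000: *---------------*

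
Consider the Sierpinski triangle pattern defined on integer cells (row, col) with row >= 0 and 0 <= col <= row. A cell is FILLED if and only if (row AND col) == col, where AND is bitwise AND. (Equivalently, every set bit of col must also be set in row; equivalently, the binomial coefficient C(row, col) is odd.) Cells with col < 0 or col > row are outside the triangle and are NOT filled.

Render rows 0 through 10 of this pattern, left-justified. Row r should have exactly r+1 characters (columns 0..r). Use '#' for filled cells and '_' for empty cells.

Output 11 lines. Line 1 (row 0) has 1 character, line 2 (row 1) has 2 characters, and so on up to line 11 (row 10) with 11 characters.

Answer: #
##
#_#
####
#___#
##__##
#_#_#_#
########
#_______#
##______##
#_#_____#_#

Derivation:
r0=0: #
r1=1: ##
r2=10: #_#
r3=11: ####
r4=100: #___#
r5=101: ##__##
r6=110: #_#_#_#
r7=111: ########
r8=1000: #_______#
r9=1001: ##______##
r10=1010: #_#_____#_#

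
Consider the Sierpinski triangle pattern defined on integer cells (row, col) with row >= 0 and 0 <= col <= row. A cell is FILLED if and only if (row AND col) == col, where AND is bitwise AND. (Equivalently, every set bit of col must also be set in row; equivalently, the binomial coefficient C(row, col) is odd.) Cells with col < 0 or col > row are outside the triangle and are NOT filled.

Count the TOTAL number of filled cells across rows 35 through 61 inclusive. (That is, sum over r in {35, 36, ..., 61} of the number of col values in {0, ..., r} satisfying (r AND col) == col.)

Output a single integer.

r35=100011 pc3: +8 =8
r36=100100 pc2: +4 =12
r37=100101 pc3: +8 =20
r38=100110 pc3: +8 =28
r39=100111 pc4: +16 =44
r40=101000 pc2: +4 =48
r41=101001 pc3: +8 =56
r42=101010 pc3: +8 =64
r43=101011 pc4: +16 =80
r44=101100 pc3: +8 =88
r45=101101 pc4: +16 =104
r46=101110 pc4: +16 =120
r47=101111 pc5: +32 =152
r48=110000 pc2: +4 =156
r49=110001 pc3: +8 =164
r50=110010 pc3: +8 =172
r51=110011 pc4: +16 =188
r52=110100 pc3: +8 =196
r53=110101 pc4: +16 =212
r54=110110 pc4: +16 =228
r55=110111 pc5: +32 =260
r56=111000 pc3: +8 =268
r57=111001 pc4: +16 =284
r58=111010 pc4: +16 =300
r59=111011 pc5: +32 =332
r60=111100 pc4: +16 =348
r61=111101 pc5: +32 =380

Answer: 380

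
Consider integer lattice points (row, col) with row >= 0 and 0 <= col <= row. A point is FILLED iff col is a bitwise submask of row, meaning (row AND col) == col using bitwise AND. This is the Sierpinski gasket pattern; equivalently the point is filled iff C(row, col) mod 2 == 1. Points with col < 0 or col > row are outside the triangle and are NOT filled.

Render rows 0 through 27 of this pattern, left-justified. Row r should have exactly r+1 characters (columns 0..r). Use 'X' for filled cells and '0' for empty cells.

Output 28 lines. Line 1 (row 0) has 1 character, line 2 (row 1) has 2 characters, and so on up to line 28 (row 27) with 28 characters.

Answer: X
XX
X0X
XXXX
X000X
XX00XX
X0X0X0X
XXXXXXXX
X0000000X
XX000000XX
X0X00000X0X
XXXX0000XXXX
X000X000X000X
XX00XX00XX00XX
X0X0X0X0X0X0X0X
XXXXXXXXXXXXXXXX
X000000000000000X
XX00000000000000XX
X0X0000000000000X0X
XXXX000000000000XXXX
X000X00000000000X000X
XX00XX0000000000XX00XX
X0X0X0X000000000X0X0X0X
XXXXXXXX00000000XXXXXXXX
X0000000X0000000X0000000X
XX000000XX000000XX000000XX
X0X00000X0X00000X0X00000X0X
XXXX0000XXXX0000XXXX0000XXXX

Derivation:
r0=0: X
r1=1: XX
r2=10: X0X
r3=11: XXXX
r4=100: X000X
r5=101: XX00XX
r6=110: X0X0X0X
r7=111: XXXXXXXX
r8=1000: X0000000X
r9=1001: XX000000XX
r10=1010: X0X00000X0X
r11=1011: XXXX0000XXXX
r12=1100: X000X000X000X
r13=1101: XX00XX00XX00XX
r14=1110: X0X0X0X0X0X0X0X
r15=1111: XXXXXXXXXXXXXXXX
r16=10000: X000000000000000X
r17=10001: XX00000000000000XX
r18=10010: X0X0000000000000X0X
r19=10011: XXXX000000000000XXXX
r20=10100: X000X00000000000X000X
r21=10101: XX00XX0000000000XX00XX
r22=10110: X0X0X0X000000000X0X0X0X
r23=10111: XXXXXXXX00000000XXXXXXXX
r24=11000: X0000000X0000000X0000000X
r25=11001: XX000000XX000000XX000000XX
r26=11010: X0X00000X0X00000X0X00000X0X
r27=11011: XXXX0000XXXX0000XXXX0000XXXX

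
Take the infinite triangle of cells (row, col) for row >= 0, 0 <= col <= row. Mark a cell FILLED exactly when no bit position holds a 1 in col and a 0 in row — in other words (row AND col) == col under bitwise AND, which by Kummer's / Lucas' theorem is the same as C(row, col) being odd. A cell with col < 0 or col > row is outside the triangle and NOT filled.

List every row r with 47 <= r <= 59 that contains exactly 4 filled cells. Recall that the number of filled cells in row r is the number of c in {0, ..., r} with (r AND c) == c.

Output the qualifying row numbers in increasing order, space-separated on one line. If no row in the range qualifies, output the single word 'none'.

Row r has 2^popcount(r) filled cells, so we need popcount(r) = log2(4) = 2.
Scan r = 47..59 and keep those with exactly 2 one-bits:
r=47=101111 popcount=5 -> skip
r=48=110000 popcount=2 -> KEEP
r=49=110001 popcount=3 -> skip
r=50=110010 popcount=3 -> skip
r=51=110011 popcount=4 -> skip
r=52=110100 popcount=3 -> skip
r=53=110101 popcount=4 -> skip
r=54=110110 popcount=4 -> skip
r=55=110111 popcount=5 -> skip
r=56=111000 popcount=3 -> skip
r=57=111001 popcount=4 -> skip
r=58=111010 popcount=4 -> skip
r=59=111011 popcount=5 -> skip
Kept rows: 48

Answer: 48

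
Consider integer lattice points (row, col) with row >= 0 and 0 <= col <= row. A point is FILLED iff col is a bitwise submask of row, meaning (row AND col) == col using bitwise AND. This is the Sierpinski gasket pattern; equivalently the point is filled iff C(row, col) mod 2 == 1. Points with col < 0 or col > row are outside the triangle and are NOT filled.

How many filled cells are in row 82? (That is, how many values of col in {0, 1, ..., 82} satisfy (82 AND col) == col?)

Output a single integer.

82 in binary = 1010010
popcount(82) = number of 1-bits in 1010010 = 3
A col c satisfies (82 AND c) == c iff every set bit of c is also set in 82; each of the 3 set bits of 82 can independently be on or off in c.
count = 2^3 = 8

Answer: 8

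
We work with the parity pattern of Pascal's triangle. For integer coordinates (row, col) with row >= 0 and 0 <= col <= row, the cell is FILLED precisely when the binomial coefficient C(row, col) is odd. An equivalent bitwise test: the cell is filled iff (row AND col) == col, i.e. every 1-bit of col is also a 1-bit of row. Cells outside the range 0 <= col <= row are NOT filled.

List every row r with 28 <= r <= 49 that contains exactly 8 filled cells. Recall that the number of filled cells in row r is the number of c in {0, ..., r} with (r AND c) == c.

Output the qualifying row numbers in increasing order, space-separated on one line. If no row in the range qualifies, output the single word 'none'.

Row r has 2^popcount(r) filled cells, so we need popcount(r) = log2(8) = 3.
Scan r = 28..49 and keep those with exactly 3 one-bits:
r=28=11100 popcount=3 -> KEEP
r=29=11101 popcount=4 -> skip
r=30=11110 popcount=4 -> skip
r=31=11111 popcount=5 -> skip
r=32=100000 popcount=1 -> skip
r=33=100001 popcount=2 -> skip
r=34=100010 popcount=2 -> skip
r=35=100011 popcount=3 -> KEEP
r=36=100100 popcount=2 -> skip
r=37=100101 popcount=3 -> KEEP
r=38=100110 popcount=3 -> KEEP
r=39=100111 popcount=4 -> skip
r=40=101000 popcount=2 -> skip
r=41=101001 popcount=3 -> KEEP
r=42=101010 popcount=3 -> KEEP
r=43=101011 popcount=4 -> skip
r=44=101100 popcount=3 -> KEEP
r=45=101101 popcount=4 -> skip
r=46=101110 popcount=4 -> skip
r=47=101111 popcount=5 -> skip
r=48=110000 popcount=2 -> skip
r=49=110001 popcount=3 -> KEEP
Kept rows: 28 35 37 38 41 42 44 49

Answer: 28 35 37 38 41 42 44 49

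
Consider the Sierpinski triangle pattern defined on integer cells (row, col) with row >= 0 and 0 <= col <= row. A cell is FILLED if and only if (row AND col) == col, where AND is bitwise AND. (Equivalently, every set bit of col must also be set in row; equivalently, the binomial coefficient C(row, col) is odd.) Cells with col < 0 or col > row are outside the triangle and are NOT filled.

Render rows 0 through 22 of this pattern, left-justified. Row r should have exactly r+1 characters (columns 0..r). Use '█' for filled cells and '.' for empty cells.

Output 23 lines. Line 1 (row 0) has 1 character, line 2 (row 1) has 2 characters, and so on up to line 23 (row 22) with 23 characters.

r0=0: █
r1=1: ██
r2=10: █.█
r3=11: ████
r4=100: █...█
r5=101: ██..██
r6=110: █.█.█.█
r7=111: ████████
r8=1000: █.......█
r9=1001: ██......██
r10=1010: █.█.....█.█
r11=1011: ████....████
r12=1100: █...█...█...█
r13=1101: ██..██..██..██
r14=1110: █.█.█.█.█.█.█.█
r15=1111: ████████████████
r16=10000: █...............█
r17=10001: ██..............██
r18=10010: █.█.............█.█
r19=10011: ████............████
r20=10100: █...█...........█...█
r21=10101: ██..██..........██..██
r22=10110: █.█.█.█.........█.█.█.█

Answer: █
██
█.█
████
█...█
██..██
█.█.█.█
████████
█.......█
██......██
█.█.....█.█
████....████
█...█...█...█
██..██..██..██
█.█.█.█.█.█.█.█
████████████████
█...............█
██..............██
█.█.............█.█
████............████
█...█...........█...█
██..██..........██..██
█.█.█.█.........█.█.█.█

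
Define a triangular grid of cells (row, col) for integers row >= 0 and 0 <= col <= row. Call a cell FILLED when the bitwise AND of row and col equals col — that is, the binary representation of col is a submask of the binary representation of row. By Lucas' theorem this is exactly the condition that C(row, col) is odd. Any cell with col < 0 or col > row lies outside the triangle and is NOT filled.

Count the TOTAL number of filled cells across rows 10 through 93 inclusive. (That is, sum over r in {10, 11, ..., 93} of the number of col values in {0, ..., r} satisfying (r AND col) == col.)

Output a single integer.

r10=1010 pc2: +4 =4
r11=1011 pc3: +8 =12
r12=1100 pc2: +4 =16
r13=1101 pc3: +8 =24
r14=1110 pc3: +8 =32
r15=1111 pc4: +16 =48
r16=10000 pc1: +2 =50
r17=10001 pc2: +4 =54
r18=10010 pc2: +4 =58
r19=10011 pc3: +8 =66
r20=10100 pc2: +4 =70
r21=10101 pc3: +8 =78
r22=10110 pc3: +8 =86
r23=10111 pc4: +16 =102
r24=11000 pc2: +4 =106
r25=11001 pc3: +8 =114
r26=11010 pc3: +8 =122
r27=11011 pc4: +16 =138
r28=11100 pc3: +8 =146
r29=11101 pc4: +16 =162
r30=11110 pc4: +16 =178
r31=11111 pc5: +32 =210
r32=100000 pc1: +2 =212
r33=100001 pc2: +4 =216
r34=100010 pc2: +4 =220
r35=100011 pc3: +8 =228
r36=100100 pc2: +4 =232
r37=100101 pc3: +8 =240
r38=100110 pc3: +8 =248
r39=100111 pc4: +16 =264
r40=101000 pc2: +4 =268
r41=101001 pc3: +8 =276
r42=101010 pc3: +8 =284
r43=101011 pc4: +16 =300
r44=101100 pc3: +8 =308
r45=101101 pc4: +16 =324
r46=101110 pc4: +16 =340
r47=101111 pc5: +32 =372
r48=110000 pc2: +4 =376
r49=110001 pc3: +8 =384
r50=110010 pc3: +8 =392
r51=110011 pc4: +16 =408
r52=110100 pc3: +8 =416
r53=110101 pc4: +16 =432
r54=110110 pc4: +16 =448
r55=110111 pc5: +32 =480
r56=111000 pc3: +8 =488
r57=111001 pc4: +16 =504
r58=111010 pc4: +16 =520
r59=111011 pc5: +32 =552
r60=111100 pc4: +16 =568
r61=111101 pc5: +32 =600
r62=111110 pc5: +32 =632
r63=111111 pc6: +64 =696
r64=1000000 pc1: +2 =698
r65=1000001 pc2: +4 =702
r66=1000010 pc2: +4 =706
r67=1000011 pc3: +8 =714
r68=1000100 pc2: +4 =718
r69=1000101 pc3: +8 =726
r70=1000110 pc3: +8 =734
r71=1000111 pc4: +16 =750
r72=1001000 pc2: +4 =754
r73=1001001 pc3: +8 =762
r74=1001010 pc3: +8 =770
r75=1001011 pc4: +16 =786
r76=1001100 pc3: +8 =794
r77=1001101 pc4: +16 =810
r78=1001110 pc4: +16 =826
r79=1001111 pc5: +32 =858
r80=1010000 pc2: +4 =862
r81=1010001 pc3: +8 =870
r82=1010010 pc3: +8 =878
r83=1010011 pc4: +16 =894
r84=1010100 pc3: +8 =902
r85=1010101 pc4: +16 =918
r86=1010110 pc4: +16 =934
r87=1010111 pc5: +32 =966
r88=1011000 pc3: +8 =974
r89=1011001 pc4: +16 =990
r90=1011010 pc4: +16 =1006
r91=1011011 pc5: +32 =1038
r92=1011100 pc4: +16 =1054
r93=1011101 pc5: +32 =1086

Answer: 1086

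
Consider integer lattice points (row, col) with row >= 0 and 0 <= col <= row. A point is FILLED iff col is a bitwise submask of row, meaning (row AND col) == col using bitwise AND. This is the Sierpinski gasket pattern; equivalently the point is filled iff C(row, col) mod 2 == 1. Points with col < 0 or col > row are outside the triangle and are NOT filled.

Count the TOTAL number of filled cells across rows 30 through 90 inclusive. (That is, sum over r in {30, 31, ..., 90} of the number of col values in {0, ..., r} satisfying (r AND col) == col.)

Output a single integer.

Answer: 844

Derivation:
r30=11110 pc4: +16 =16
r31=11111 pc5: +32 =48
r32=100000 pc1: +2 =50
r33=100001 pc2: +4 =54
r34=100010 pc2: +4 =58
r35=100011 pc3: +8 =66
r36=100100 pc2: +4 =70
r37=100101 pc3: +8 =78
r38=100110 pc3: +8 =86
r39=100111 pc4: +16 =102
r40=101000 pc2: +4 =106
r41=101001 pc3: +8 =114
r42=101010 pc3: +8 =122
r43=101011 pc4: +16 =138
r44=101100 pc3: +8 =146
r45=101101 pc4: +16 =162
r46=101110 pc4: +16 =178
r47=101111 pc5: +32 =210
r48=110000 pc2: +4 =214
r49=110001 pc3: +8 =222
r50=110010 pc3: +8 =230
r51=110011 pc4: +16 =246
r52=110100 pc3: +8 =254
r53=110101 pc4: +16 =270
r54=110110 pc4: +16 =286
r55=110111 pc5: +32 =318
r56=111000 pc3: +8 =326
r57=111001 pc4: +16 =342
r58=111010 pc4: +16 =358
r59=111011 pc5: +32 =390
r60=111100 pc4: +16 =406
r61=111101 pc5: +32 =438
r62=111110 pc5: +32 =470
r63=111111 pc6: +64 =534
r64=1000000 pc1: +2 =536
r65=1000001 pc2: +4 =540
r66=1000010 pc2: +4 =544
r67=1000011 pc3: +8 =552
r68=1000100 pc2: +4 =556
r69=1000101 pc3: +8 =564
r70=1000110 pc3: +8 =572
r71=1000111 pc4: +16 =588
r72=1001000 pc2: +4 =592
r73=1001001 pc3: +8 =600
r74=1001010 pc3: +8 =608
r75=1001011 pc4: +16 =624
r76=1001100 pc3: +8 =632
r77=1001101 pc4: +16 =648
r78=1001110 pc4: +16 =664
r79=1001111 pc5: +32 =696
r80=1010000 pc2: +4 =700
r81=1010001 pc3: +8 =708
r82=1010010 pc3: +8 =716
r83=1010011 pc4: +16 =732
r84=1010100 pc3: +8 =740
r85=1010101 pc4: +16 =756
r86=1010110 pc4: +16 =772
r87=1010111 pc5: +32 =804
r88=1011000 pc3: +8 =812
r89=1011001 pc4: +16 =828
r90=1011010 pc4: +16 =844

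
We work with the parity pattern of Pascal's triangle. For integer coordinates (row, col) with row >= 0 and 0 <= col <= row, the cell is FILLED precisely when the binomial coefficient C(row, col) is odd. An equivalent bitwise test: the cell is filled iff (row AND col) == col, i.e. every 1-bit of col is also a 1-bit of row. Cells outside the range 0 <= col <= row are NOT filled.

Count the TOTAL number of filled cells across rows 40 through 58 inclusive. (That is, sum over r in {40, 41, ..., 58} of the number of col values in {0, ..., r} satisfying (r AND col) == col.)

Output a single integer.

Answer: 256

Derivation:
r40=101000 pc2: +4 =4
r41=101001 pc3: +8 =12
r42=101010 pc3: +8 =20
r43=101011 pc4: +16 =36
r44=101100 pc3: +8 =44
r45=101101 pc4: +16 =60
r46=101110 pc4: +16 =76
r47=101111 pc5: +32 =108
r48=110000 pc2: +4 =112
r49=110001 pc3: +8 =120
r50=110010 pc3: +8 =128
r51=110011 pc4: +16 =144
r52=110100 pc3: +8 =152
r53=110101 pc4: +16 =168
r54=110110 pc4: +16 =184
r55=110111 pc5: +32 =216
r56=111000 pc3: +8 =224
r57=111001 pc4: +16 =240
r58=111010 pc4: +16 =256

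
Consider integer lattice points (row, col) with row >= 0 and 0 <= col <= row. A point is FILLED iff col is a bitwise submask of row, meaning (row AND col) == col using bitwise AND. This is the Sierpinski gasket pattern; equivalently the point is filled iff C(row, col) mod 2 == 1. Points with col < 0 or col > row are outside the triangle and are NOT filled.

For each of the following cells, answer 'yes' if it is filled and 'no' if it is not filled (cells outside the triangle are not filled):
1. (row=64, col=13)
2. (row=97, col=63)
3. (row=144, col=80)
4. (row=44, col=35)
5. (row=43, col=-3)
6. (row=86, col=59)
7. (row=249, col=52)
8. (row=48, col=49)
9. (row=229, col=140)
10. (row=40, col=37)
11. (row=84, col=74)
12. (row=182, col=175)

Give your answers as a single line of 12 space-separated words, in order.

Answer: no no no no no no no no no no no no

Derivation:
(64,13): row=0b1000000, col=0b1101, row AND col = 0b0 = 0; 0 != 13 -> empty
(97,63): row=0b1100001, col=0b111111, row AND col = 0b100001 = 33; 33 != 63 -> empty
(144,80): row=0b10010000, col=0b1010000, row AND col = 0b10000 = 16; 16 != 80 -> empty
(44,35): row=0b101100, col=0b100011, row AND col = 0b100000 = 32; 32 != 35 -> empty
(43,-3): col outside [0, 43] -> not filled
(86,59): row=0b1010110, col=0b111011, row AND col = 0b10010 = 18; 18 != 59 -> empty
(249,52): row=0b11111001, col=0b110100, row AND col = 0b110000 = 48; 48 != 52 -> empty
(48,49): col outside [0, 48] -> not filled
(229,140): row=0b11100101, col=0b10001100, row AND col = 0b10000100 = 132; 132 != 140 -> empty
(40,37): row=0b101000, col=0b100101, row AND col = 0b100000 = 32; 32 != 37 -> empty
(84,74): row=0b1010100, col=0b1001010, row AND col = 0b1000000 = 64; 64 != 74 -> empty
(182,175): row=0b10110110, col=0b10101111, row AND col = 0b10100110 = 166; 166 != 175 -> empty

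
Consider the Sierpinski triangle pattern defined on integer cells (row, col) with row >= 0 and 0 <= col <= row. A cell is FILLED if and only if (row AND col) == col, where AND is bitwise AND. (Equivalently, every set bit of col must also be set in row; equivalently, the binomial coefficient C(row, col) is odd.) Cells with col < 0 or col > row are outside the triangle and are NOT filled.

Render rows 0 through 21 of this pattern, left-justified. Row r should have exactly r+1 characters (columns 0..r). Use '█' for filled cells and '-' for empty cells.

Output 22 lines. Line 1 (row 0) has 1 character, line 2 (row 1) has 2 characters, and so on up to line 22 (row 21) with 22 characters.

r0=0: █
r1=1: ██
r2=10: █-█
r3=11: ████
r4=100: █---█
r5=101: ██--██
r6=110: █-█-█-█
r7=111: ████████
r8=1000: █-------█
r9=1001: ██------██
r10=1010: █-█-----█-█
r11=1011: ████----████
r12=1100: █---█---█---█
r13=1101: ██--██--██--██
r14=1110: █-█-█-█-█-█-█-█
r15=1111: ████████████████
r16=10000: █---------------█
r17=10001: ██--------------██
r18=10010: █-█-------------█-█
r19=10011: ████------------████
r20=10100: █---█-----------█---█
r21=10101: ██--██----------██--██

Answer: █
██
█-█
████
█---█
██--██
█-█-█-█
████████
█-------█
██------██
█-█-----█-█
████----████
█---█---█---█
██--██--██--██
█-█-█-█-█-█-█-█
████████████████
█---------------█
██--------------██
█-█-------------█-█
████------------████
█---█-----------█---█
██--██----------██--██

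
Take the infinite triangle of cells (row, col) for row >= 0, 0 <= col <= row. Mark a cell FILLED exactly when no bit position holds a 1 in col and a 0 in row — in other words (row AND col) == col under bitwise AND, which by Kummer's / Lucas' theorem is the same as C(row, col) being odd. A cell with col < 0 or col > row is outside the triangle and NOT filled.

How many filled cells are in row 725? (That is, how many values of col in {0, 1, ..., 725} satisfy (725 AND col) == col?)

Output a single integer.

725 in binary = 1011010101
popcount(725) = number of 1-bits in 1011010101 = 6
A col c satisfies (725 AND c) == c iff every set bit of c is also set in 725; each of the 6 set bits of 725 can independently be on or off in c.
count = 2^6 = 64

Answer: 64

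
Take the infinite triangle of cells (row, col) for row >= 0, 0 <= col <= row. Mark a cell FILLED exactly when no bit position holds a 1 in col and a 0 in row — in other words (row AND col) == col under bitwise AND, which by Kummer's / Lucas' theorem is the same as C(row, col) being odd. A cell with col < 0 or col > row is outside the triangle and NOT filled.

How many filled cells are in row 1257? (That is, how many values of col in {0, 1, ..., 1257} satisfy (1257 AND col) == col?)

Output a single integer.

1257 in binary = 10011101001
popcount(1257) = number of 1-bits in 10011101001 = 6
A col c satisfies (1257 AND c) == c iff every set bit of c is also set in 1257; each of the 6 set bits of 1257 can independently be on or off in c.
count = 2^6 = 64

Answer: 64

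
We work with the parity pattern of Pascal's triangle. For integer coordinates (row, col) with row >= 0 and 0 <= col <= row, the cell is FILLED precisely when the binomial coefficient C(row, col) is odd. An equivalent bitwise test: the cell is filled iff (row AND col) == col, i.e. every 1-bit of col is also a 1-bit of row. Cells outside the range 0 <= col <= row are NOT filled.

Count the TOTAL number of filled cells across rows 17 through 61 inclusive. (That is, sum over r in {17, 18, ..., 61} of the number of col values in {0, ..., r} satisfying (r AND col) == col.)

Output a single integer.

r17=10001 pc2: +4 =4
r18=10010 pc2: +4 =8
r19=10011 pc3: +8 =16
r20=10100 pc2: +4 =20
r21=10101 pc3: +8 =28
r22=10110 pc3: +8 =36
r23=10111 pc4: +16 =52
r24=11000 pc2: +4 =56
r25=11001 pc3: +8 =64
r26=11010 pc3: +8 =72
r27=11011 pc4: +16 =88
r28=11100 pc3: +8 =96
r29=11101 pc4: +16 =112
r30=11110 pc4: +16 =128
r31=11111 pc5: +32 =160
r32=100000 pc1: +2 =162
r33=100001 pc2: +4 =166
r34=100010 pc2: +4 =170
r35=100011 pc3: +8 =178
r36=100100 pc2: +4 =182
r37=100101 pc3: +8 =190
r38=100110 pc3: +8 =198
r39=100111 pc4: +16 =214
r40=101000 pc2: +4 =218
r41=101001 pc3: +8 =226
r42=101010 pc3: +8 =234
r43=101011 pc4: +16 =250
r44=101100 pc3: +8 =258
r45=101101 pc4: +16 =274
r46=101110 pc4: +16 =290
r47=101111 pc5: +32 =322
r48=110000 pc2: +4 =326
r49=110001 pc3: +8 =334
r50=110010 pc3: +8 =342
r51=110011 pc4: +16 =358
r52=110100 pc3: +8 =366
r53=110101 pc4: +16 =382
r54=110110 pc4: +16 =398
r55=110111 pc5: +32 =430
r56=111000 pc3: +8 =438
r57=111001 pc4: +16 =454
r58=111010 pc4: +16 =470
r59=111011 pc5: +32 =502
r60=111100 pc4: +16 =518
r61=111101 pc5: +32 =550

Answer: 550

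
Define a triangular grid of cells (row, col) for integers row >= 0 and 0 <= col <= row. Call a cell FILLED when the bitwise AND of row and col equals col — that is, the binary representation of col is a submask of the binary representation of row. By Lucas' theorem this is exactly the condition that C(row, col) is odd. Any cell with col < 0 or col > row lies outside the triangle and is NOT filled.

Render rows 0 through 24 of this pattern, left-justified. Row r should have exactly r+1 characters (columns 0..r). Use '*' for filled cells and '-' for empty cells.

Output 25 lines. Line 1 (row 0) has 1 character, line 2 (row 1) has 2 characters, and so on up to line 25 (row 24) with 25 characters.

Answer: *
**
*-*
****
*---*
**--**
*-*-*-*
********
*-------*
**------**
*-*-----*-*
****----****
*---*---*---*
**--**--**--**
*-*-*-*-*-*-*-*
****************
*---------------*
**--------------**
*-*-------------*-*
****------------****
*---*-----------*---*
**--**----------**--**
*-*-*-*---------*-*-*-*
********--------********
*-------*-------*-------*

Derivation:
r0=0: *
r1=1: **
r2=10: *-*
r3=11: ****
r4=100: *---*
r5=101: **--**
r6=110: *-*-*-*
r7=111: ********
r8=1000: *-------*
r9=1001: **------**
r10=1010: *-*-----*-*
r11=1011: ****----****
r12=1100: *---*---*---*
r13=1101: **--**--**--**
r14=1110: *-*-*-*-*-*-*-*
r15=1111: ****************
r16=10000: *---------------*
r17=10001: **--------------**
r18=10010: *-*-------------*-*
r19=10011: ****------------****
r20=10100: *---*-----------*---*
r21=10101: **--**----------**--**
r22=10110: *-*-*-*---------*-*-*-*
r23=10111: ********--------********
r24=11000: *-------*-------*-------*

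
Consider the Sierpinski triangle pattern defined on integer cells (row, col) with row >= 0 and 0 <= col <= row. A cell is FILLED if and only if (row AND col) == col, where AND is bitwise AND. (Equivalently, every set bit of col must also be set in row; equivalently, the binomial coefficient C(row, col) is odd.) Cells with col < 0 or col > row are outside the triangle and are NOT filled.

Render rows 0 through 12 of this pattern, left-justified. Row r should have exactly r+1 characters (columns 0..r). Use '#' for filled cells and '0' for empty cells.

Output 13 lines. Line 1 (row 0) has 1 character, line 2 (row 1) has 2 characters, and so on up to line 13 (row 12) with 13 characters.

r0=0: #
r1=1: ##
r2=10: #0#
r3=11: ####
r4=100: #000#
r5=101: ##00##
r6=110: #0#0#0#
r7=111: ########
r8=1000: #0000000#
r9=1001: ##000000##
r10=1010: #0#00000#0#
r11=1011: ####0000####
r12=1100: #000#000#000#

Answer: #
##
#0#
####
#000#
##00##
#0#0#0#
########
#0000000#
##000000##
#0#00000#0#
####0000####
#000#000#000#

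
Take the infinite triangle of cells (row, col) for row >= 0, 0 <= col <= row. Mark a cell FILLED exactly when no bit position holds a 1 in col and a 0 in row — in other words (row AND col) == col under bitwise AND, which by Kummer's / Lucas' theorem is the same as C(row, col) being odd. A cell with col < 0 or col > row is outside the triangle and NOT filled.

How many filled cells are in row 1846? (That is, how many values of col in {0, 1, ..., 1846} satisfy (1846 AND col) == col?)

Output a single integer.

1846 in binary = 11100110110
popcount(1846) = number of 1-bits in 11100110110 = 7
A col c satisfies (1846 AND c) == c iff every set bit of c is also set in 1846; each of the 7 set bits of 1846 can independently be on or off in c.
count = 2^7 = 128

Answer: 128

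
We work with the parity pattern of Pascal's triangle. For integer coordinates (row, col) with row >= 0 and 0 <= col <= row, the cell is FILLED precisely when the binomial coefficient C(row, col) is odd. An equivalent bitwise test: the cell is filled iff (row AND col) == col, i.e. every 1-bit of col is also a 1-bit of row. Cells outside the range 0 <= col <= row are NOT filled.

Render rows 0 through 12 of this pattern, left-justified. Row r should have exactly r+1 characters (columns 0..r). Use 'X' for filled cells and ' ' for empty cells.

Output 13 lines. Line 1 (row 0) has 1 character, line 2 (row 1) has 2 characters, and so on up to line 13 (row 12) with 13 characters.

r0=0: X
r1=1: XX
r2=10: X X
r3=11: XXXX
r4=100: X   X
r5=101: XX  XX
r6=110: X X X X
r7=111: XXXXXXXX
r8=1000: X       X
r9=1001: XX      XX
r10=1010: X X     X X
r11=1011: XXXX    XXXX
r12=1100: X   X   X   X

Answer: X
XX
X X
XXXX
X   X
XX  XX
X X X X
XXXXXXXX
X       X
XX      XX
X X     X X
XXXX    XXXX
X   X   X   X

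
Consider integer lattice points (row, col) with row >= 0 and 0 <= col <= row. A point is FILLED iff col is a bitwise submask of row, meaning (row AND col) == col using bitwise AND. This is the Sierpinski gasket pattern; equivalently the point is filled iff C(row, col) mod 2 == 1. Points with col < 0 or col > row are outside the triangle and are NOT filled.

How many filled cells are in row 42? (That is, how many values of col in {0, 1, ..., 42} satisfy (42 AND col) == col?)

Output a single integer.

Answer: 8

Derivation:
42 in binary = 101010
popcount(42) = number of 1-bits in 101010 = 3
A col c satisfies (42 AND c) == c iff every set bit of c is also set in 42; each of the 3 set bits of 42 can independently be on or off in c.
count = 2^3 = 8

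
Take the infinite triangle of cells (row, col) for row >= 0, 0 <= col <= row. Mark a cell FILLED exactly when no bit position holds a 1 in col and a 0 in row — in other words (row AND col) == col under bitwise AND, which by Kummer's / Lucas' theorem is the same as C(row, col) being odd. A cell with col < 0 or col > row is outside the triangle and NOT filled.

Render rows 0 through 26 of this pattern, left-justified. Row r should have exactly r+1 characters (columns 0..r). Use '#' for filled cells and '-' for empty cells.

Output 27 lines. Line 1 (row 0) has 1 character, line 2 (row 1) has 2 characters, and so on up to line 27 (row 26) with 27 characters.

Answer: #
##
#-#
####
#---#
##--##
#-#-#-#
########
#-------#
##------##
#-#-----#-#
####----####
#---#---#---#
##--##--##--##
#-#-#-#-#-#-#-#
################
#---------------#
##--------------##
#-#-------------#-#
####------------####
#---#-----------#---#
##--##----------##--##
#-#-#-#---------#-#-#-#
########--------########
#-------#-------#-------#
##------##------##------##
#-#-----#-#-----#-#-----#-#

Derivation:
r0=0: #
r1=1: ##
r2=10: #-#
r3=11: ####
r4=100: #---#
r5=101: ##--##
r6=110: #-#-#-#
r7=111: ########
r8=1000: #-------#
r9=1001: ##------##
r10=1010: #-#-----#-#
r11=1011: ####----####
r12=1100: #---#---#---#
r13=1101: ##--##--##--##
r14=1110: #-#-#-#-#-#-#-#
r15=1111: ################
r16=10000: #---------------#
r17=10001: ##--------------##
r18=10010: #-#-------------#-#
r19=10011: ####------------####
r20=10100: #---#-----------#---#
r21=10101: ##--##----------##--##
r22=10110: #-#-#-#---------#-#-#-#
r23=10111: ########--------########
r24=11000: #-------#-------#-------#
r25=11001: ##------##------##------##
r26=11010: #-#-----#-#-----#-#-----#-#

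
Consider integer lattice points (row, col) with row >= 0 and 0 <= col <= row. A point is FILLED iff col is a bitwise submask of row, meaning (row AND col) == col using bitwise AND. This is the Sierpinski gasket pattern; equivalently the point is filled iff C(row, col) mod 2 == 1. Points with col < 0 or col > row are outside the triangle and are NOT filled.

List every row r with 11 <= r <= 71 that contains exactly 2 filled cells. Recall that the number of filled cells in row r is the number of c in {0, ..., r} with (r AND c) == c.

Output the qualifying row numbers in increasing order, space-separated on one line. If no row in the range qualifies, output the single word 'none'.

Answer: 16 32 64

Derivation:
Row r has 2^popcount(r) filled cells, so we need popcount(r) = log2(2) = 1.
Scan r = 11..71 and keep those with exactly 1 one-bits:
r=11=1011 popcount=3 -> skip
r=12=1100 popcount=2 -> skip
r=13=1101 popcount=3 -> skip
r=14=1110 popcount=3 -> skip
r=15=1111 popcount=4 -> skip
r=16=10000 popcount=1 -> KEEP
r=17=10001 popcount=2 -> skip
r=18=10010 popcount=2 -> skip
r=19=10011 popcount=3 -> skip
r=20=10100 popcount=2 -> skip
r=21=10101 popcount=3 -> skip
r=22=10110 popcount=3 -> skip
r=23=10111 popcount=4 -> skip
r=24=11000 popcount=2 -> skip
r=25=11001 popcount=3 -> skip
r=26=11010 popcount=3 -> skip
r=27=11011 popcount=4 -> skip
r=28=11100 popcount=3 -> skip
r=29=11101 popcount=4 -> skip
r=30=11110 popcount=4 -> skip
r=31=11111 popcount=5 -> skip
r=32=100000 popcount=1 -> KEEP
r=33=100001 popcount=2 -> skip
r=34=100010 popcount=2 -> skip
r=35=100011 popcount=3 -> skip
r=36=100100 popcount=2 -> skip
r=37=100101 popcount=3 -> skip
r=38=100110 popcount=3 -> skip
r=39=100111 popcount=4 -> skip
r=40=101000 popcount=2 -> skip
r=41=101001 popcount=3 -> skip
r=42=101010 popcount=3 -> skip
r=43=101011 popcount=4 -> skip
r=44=101100 popcount=3 -> skip
r=45=101101 popcount=4 -> skip
r=46=101110 popcount=4 -> skip
r=47=101111 popcount=5 -> skip
r=48=110000 popcount=2 -> skip
r=49=110001 popcount=3 -> skip
r=50=110010 popcount=3 -> skip
r=51=110011 popcount=4 -> skip
r=52=110100 popcount=3 -> skip
r=53=110101 popcount=4 -> skip
r=54=110110 popcount=4 -> skip
r=55=110111 popcount=5 -> skip
r=56=111000 popcount=3 -> skip
r=57=111001 popcount=4 -> skip
r=58=111010 popcount=4 -> skip
r=59=111011 popcount=5 -> skip
r=60=111100 popcount=4 -> skip
r=61=111101 popcount=5 -> skip
r=62=111110 popcount=5 -> skip
r=63=111111 popcount=6 -> skip
r=64=1000000 popcount=1 -> KEEP
r=65=1000001 popcount=2 -> skip
r=66=1000010 popcount=2 -> skip
r=67=1000011 popcount=3 -> skip
r=68=1000100 popcount=2 -> skip
r=69=1000101 popcount=3 -> skip
r=70=1000110 popcount=3 -> skip
r=71=1000111 popcount=4 -> skip
Kept rows: 16 32 64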